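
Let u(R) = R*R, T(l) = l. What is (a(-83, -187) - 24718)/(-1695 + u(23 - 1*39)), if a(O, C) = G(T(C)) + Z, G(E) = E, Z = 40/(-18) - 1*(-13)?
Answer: 224048/12951 ≈ 17.300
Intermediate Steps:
u(R) = R²
Z = 97/9 (Z = 40*(-1/18) + 13 = -20/9 + 13 = 97/9 ≈ 10.778)
a(O, C) = 97/9 + C (a(O, C) = C + 97/9 = 97/9 + C)
(a(-83, -187) - 24718)/(-1695 + u(23 - 1*39)) = ((97/9 - 187) - 24718)/(-1695 + (23 - 1*39)²) = (-1586/9 - 24718)/(-1695 + (23 - 39)²) = -224048/(9*(-1695 + (-16)²)) = -224048/(9*(-1695 + 256)) = -224048/9/(-1439) = -224048/9*(-1/1439) = 224048/12951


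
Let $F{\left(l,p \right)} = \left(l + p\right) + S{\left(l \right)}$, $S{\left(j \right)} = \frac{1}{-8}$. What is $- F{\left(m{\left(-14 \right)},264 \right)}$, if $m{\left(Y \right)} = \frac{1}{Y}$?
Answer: $- \frac{14773}{56} \approx -263.8$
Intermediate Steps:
$S{\left(j \right)} = - \frac{1}{8}$
$F{\left(l,p \right)} = - \frac{1}{8} + l + p$ ($F{\left(l,p \right)} = \left(l + p\right) - \frac{1}{8} = - \frac{1}{8} + l + p$)
$- F{\left(m{\left(-14 \right)},264 \right)} = - (- \frac{1}{8} + \frac{1}{-14} + 264) = - (- \frac{1}{8} - \frac{1}{14} + 264) = \left(-1\right) \frac{14773}{56} = - \frac{14773}{56}$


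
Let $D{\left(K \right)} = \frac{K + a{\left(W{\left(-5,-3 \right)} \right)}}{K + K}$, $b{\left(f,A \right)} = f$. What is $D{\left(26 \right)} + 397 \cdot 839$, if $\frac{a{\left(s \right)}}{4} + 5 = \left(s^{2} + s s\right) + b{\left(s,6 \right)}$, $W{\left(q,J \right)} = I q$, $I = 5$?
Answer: $\frac{8662611}{26} \approx 3.3318 \cdot 10^{5}$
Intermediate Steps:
$W{\left(q,J \right)} = 5 q$
$a{\left(s \right)} = -20 + 4 s + 8 s^{2}$ ($a{\left(s \right)} = -20 + 4 \left(\left(s^{2} + s s\right) + s\right) = -20 + 4 \left(\left(s^{2} + s^{2}\right) + s\right) = -20 + 4 \left(2 s^{2} + s\right) = -20 + 4 \left(s + 2 s^{2}\right) = -20 + \left(4 s + 8 s^{2}\right) = -20 + 4 s + 8 s^{2}$)
$D{\left(K \right)} = \frac{4880 + K}{2 K}$ ($D{\left(K \right)} = \frac{K + \left(-20 + 4 \cdot 5 \left(-5\right) + 8 \left(5 \left(-5\right)\right)^{2}\right)}{K + K} = \frac{K + \left(-20 + 4 \left(-25\right) + 8 \left(-25\right)^{2}\right)}{2 K} = \left(K - -4880\right) \frac{1}{2 K} = \left(K + 4880\right) \frac{1}{2 K} = \left(4880 + K\right) \frac{1}{2 K} = \frac{4880 + K}{2 K}$)
$D{\left(26 \right)} + 397 \cdot 839 = \frac{4880 + 26}{2 \cdot 26} + 397 \cdot 839 = \frac{1}{2} \cdot \frac{1}{26} \cdot 4906 + 333083 = \frac{2453}{26} + 333083 = \frac{8662611}{26}$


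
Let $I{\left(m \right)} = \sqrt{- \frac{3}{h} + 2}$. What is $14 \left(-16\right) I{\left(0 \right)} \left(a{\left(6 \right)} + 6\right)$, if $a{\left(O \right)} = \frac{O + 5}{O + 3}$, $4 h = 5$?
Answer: $- \frac{2912 i \sqrt{10}}{9} \approx - 1023.2 i$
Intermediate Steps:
$h = \frac{5}{4}$ ($h = \frac{1}{4} \cdot 5 = \frac{5}{4} \approx 1.25$)
$I{\left(m \right)} = \frac{i \sqrt{10}}{5}$ ($I{\left(m \right)} = \sqrt{- \frac{3}{\frac{5}{4}} + 2} = \sqrt{\left(-3\right) \frac{4}{5} + 2} = \sqrt{- \frac{12}{5} + 2} = \sqrt{- \frac{2}{5}} = \frac{i \sqrt{10}}{5}$)
$a{\left(O \right)} = \frac{5 + O}{3 + O}$
$14 \left(-16\right) I{\left(0 \right)} \left(a{\left(6 \right)} + 6\right) = 14 \left(-16\right) \frac{i \sqrt{10}}{5} \left(\frac{5 + 6}{3 + 6} + 6\right) = - 224 \frac{i \sqrt{10}}{5} \left(\frac{1}{9} \cdot 11 + 6\right) = - 224 \frac{i \sqrt{10}}{5} \left(\frac{11}{9} + 6\right) = - 224 \frac{i \sqrt{10}}{5} \cdot \frac{65}{9} = - 224 \frac{13 i \sqrt{10}}{9} = - \frac{2912 i \sqrt{10}}{9}$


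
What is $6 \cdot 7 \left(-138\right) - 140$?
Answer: $-5936$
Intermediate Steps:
$6 \cdot 7 \left(-138\right) - 140 = 42 \left(-138\right) - 140 = -5796 - 140 = -5936$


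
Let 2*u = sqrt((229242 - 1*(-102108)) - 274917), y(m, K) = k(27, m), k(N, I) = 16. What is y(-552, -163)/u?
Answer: 32*sqrt(56433)/56433 ≈ 0.13470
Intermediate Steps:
y(m, K) = 16
u = sqrt(56433)/2 (u = sqrt((229242 - 1*(-102108)) - 274917)/2 = sqrt((229242 + 102108) - 274917)/2 = sqrt(331350 - 274917)/2 = sqrt(56433)/2 ≈ 118.78)
y(-552, -163)/u = 16/((sqrt(56433)/2)) = 16*(2*sqrt(56433)/56433) = 32*sqrt(56433)/56433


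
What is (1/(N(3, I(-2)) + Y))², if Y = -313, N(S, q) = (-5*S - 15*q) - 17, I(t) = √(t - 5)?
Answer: 1/(225*(23 + I*√7)²) ≈ 8.0753e-6 - 1.8828e-6*I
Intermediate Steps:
I(t) = √(-5 + t)
N(S, q) = -17 - 15*q - 5*S (N(S, q) = (-15*q - 5*S) - 17 = -17 - 15*q - 5*S)
(1/(N(3, I(-2)) + Y))² = (1/((-17 - 15*√(-5 - 2) - 5*3) - 313))² = (1/((-17 - 15*I*√7 - 15) - 313))² = (1/((-32 - 15*I*√7) - 313))² = (1/(-345 - 15*I*√7))² = (-345 - 15*I*√7)⁻²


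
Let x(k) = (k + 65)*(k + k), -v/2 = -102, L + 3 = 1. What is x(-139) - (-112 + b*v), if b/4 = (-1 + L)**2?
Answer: 13340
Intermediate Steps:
L = -2 (L = -3 + 1 = -2)
v = 204 (v = -2*(-102) = 204)
x(k) = 2*k*(65 + k) (x(k) = (65 + k)*(2*k) = 2*k*(65 + k))
b = 36 (b = 4*(-1 - 2)**2 = 4*(-3)**2 = 4*9 = 36)
x(-139) - (-112 + b*v) = 2*(-139)*(65 - 139) - (-112 + 36*204) = 2*(-139)*(-74) - (-112 + 7344) = 20572 - 1*7232 = 20572 - 7232 = 13340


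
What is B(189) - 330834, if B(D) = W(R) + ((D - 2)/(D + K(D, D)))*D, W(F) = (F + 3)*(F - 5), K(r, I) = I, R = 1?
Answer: -661513/2 ≈ -3.3076e+5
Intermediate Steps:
W(F) = (-5 + F)*(3 + F) (W(F) = (3 + F)*(-5 + F) = (-5 + F)*(3 + F))
B(D) = -17 + D/2 (B(D) = (-15 + 1² - 2*1) + ((D - 2)/(D + D))*D = (-15 + 1 - 2) + ((-2 + D)/((2*D)))*D = -16 + ((-2 + D)*(1/(2*D)))*D = -16 + ((-2 + D)/(2*D))*D = -16 + (-1 + D/2) = -17 + D/2)
B(189) - 330834 = (-17 + (½)*189) - 330834 = (-17 + 189/2) - 330834 = 155/2 - 330834 = -661513/2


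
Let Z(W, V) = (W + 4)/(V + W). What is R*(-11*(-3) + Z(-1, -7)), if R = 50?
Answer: 6525/4 ≈ 1631.3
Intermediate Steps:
Z(W, V) = (4 + W)/(V + W)
R*(-11*(-3) + Z(-1, -7)) = 50*(-11*(-3) + (4 - 1)/(-7 - 1)) = 50*(33 + 3/(-8)) = 50*(33 - ⅛*3) = 50*(33 - 3/8) = 50*(261/8) = 6525/4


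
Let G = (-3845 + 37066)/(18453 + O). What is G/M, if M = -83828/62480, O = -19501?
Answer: 129728005/5490734 ≈ 23.627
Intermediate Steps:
M = -20957/15620 (M = -83828*1/62480 = -20957/15620 ≈ -1.3417)
G = -33221/1048 (G = (-3845 + 37066)/(18453 - 19501) = 33221/(-1048) = 33221*(-1/1048) = -33221/1048 ≈ -31.699)
G/M = -33221/(1048*(-20957/15620)) = -33221/1048*(-15620/20957) = 129728005/5490734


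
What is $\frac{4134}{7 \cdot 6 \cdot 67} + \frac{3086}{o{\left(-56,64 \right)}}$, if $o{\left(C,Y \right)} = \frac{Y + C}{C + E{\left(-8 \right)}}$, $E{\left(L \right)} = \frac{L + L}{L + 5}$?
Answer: $- \frac{27497279}{1407} \approx -19543.0$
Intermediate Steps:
$E{\left(L \right)} = \frac{2 L}{5 + L}$
$o{\left(C,Y \right)} = \frac{C + Y}{\frac{16}{3} + C}$ ($o{\left(C,Y \right)} = \frac{Y + C}{C + 2 \left(-8\right) \frac{1}{5 - 8}} = \frac{C + Y}{C + 2 \left(-8\right) \frac{1}{-3}} = \frac{C + Y}{C + 2 \left(-8\right) \left(- \frac{1}{3}\right)} = \frac{C + Y}{C + \frac{16}{3}} = \frac{C + Y}{\frac{16}{3} + C}$)
$\frac{4134}{7 \cdot 6 \cdot 67} + \frac{3086}{o{\left(-56,64 \right)}} = \frac{4134}{7 \cdot 6 \cdot 67} + \frac{3086}{3 \frac{1}{16 + 3 \left(-56\right)} \left(-56 + 64\right)} = \frac{4134}{42 \cdot 67} + \frac{3086}{3 \frac{1}{16 - 168} \cdot 8} = \frac{4134}{2814} + \frac{3086}{3 \frac{1}{-152} \cdot 8} = 4134 \cdot \frac{1}{2814} + \frac{3086}{3 \left(- \frac{1}{152}\right) 8} = \frac{689}{469} + \frac{3086}{- \frac{3}{19}} = \frac{689}{469} + 3086 \left(- \frac{19}{3}\right) = \frac{689}{469} - \frac{58634}{3} = - \frac{27497279}{1407}$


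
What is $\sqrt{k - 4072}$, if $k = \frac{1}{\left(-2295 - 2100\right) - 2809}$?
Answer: $\frac{i \sqrt{52831774889}}{3602} \approx 63.812 i$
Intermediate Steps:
$k = - \frac{1}{7204}$ ($k = \frac{1}{-4395 - 2809} = \frac{1}{-7204} = - \frac{1}{7204} \approx -0.00013881$)
$\sqrt{k - 4072} = \sqrt{- \frac{1}{7204} - 4072} = \sqrt{- \frac{29334689}{7204}} = \frac{i \sqrt{52831774889}}{3602}$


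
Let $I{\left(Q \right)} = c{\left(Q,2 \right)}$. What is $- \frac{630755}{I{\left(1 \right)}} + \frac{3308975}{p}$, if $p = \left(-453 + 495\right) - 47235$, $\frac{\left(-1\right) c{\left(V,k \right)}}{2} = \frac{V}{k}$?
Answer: $\frac{29763911740}{47193} \approx 6.3069 \cdot 10^{5}$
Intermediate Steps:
$c{\left(V,k \right)} = - \frac{2 V}{k}$ ($c{\left(V,k \right)} = - 2 \frac{V}{k} = - \frac{2 V}{k}$)
$p = -47193$ ($p = 42 - 47235 = -47193$)
$I{\left(Q \right)} = - Q$ ($I{\left(Q \right)} = - \frac{2 Q}{2} = \left(-2\right) Q \frac{1}{2} = - Q$)
$- \frac{630755}{I{\left(1 \right)}} + \frac{3308975}{p} = - \frac{630755}{\left(-1\right) 1} + \frac{3308975}{-47193} = - \frac{630755}{-1} + 3308975 \left(- \frac{1}{47193}\right) = \left(-630755\right) \left(-1\right) - \frac{3308975}{47193} = 630755 - \frac{3308975}{47193} = \frac{29763911740}{47193}$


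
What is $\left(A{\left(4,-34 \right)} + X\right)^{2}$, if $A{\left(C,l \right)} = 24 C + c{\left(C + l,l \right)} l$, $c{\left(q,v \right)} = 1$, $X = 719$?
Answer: $609961$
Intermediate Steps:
$A{\left(C,l \right)} = l + 24 C$ ($A{\left(C,l \right)} = 24 C + 1 l = 24 C + l = l + 24 C$)
$\left(A{\left(4,-34 \right)} + X\right)^{2} = \left(\left(-34 + 24 \cdot 4\right) + 719\right)^{2} = \left(\left(-34 + 96\right) + 719\right)^{2} = \left(62 + 719\right)^{2} = 781^{2} = 609961$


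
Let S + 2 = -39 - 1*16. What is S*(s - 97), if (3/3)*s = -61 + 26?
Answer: 7524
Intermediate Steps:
s = -35 (s = -61 + 26 = -35)
S = -57 (S = -2 + (-39 - 1*16) = -2 + (-39 - 16) = -2 - 55 = -57)
S*(s - 97) = -57*(-35 - 97) = -57*(-132) = 7524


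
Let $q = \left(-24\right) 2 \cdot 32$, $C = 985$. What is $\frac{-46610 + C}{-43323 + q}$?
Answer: $\frac{45625}{44859} \approx 1.0171$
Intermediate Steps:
$q = -1536$ ($q = \left(-48\right) 32 = -1536$)
$\frac{-46610 + C}{-43323 + q} = \frac{-46610 + 985}{-43323 - 1536} = - \frac{45625}{-44859} = \left(-45625\right) \left(- \frac{1}{44859}\right) = \frac{45625}{44859}$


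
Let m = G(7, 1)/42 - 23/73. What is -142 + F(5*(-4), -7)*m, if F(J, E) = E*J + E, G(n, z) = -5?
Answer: -87485/438 ≈ -199.74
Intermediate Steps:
m = -1331/3066 (m = -5/42 - 23/73 = -1331/3066 ≈ -0.43412)
F(J, E) = E + E*J
-142 + F(5*(-4), -7)*m = -142 - 7*(1 + 5*(-4))*(-1331/3066) = -142 - 7*(1 - 20)*(-1331/3066) = -142 - 7*(-19)*(-1331/3066) = -142 + 133*(-1331/3066) = -142 - 25289/438 = -87485/438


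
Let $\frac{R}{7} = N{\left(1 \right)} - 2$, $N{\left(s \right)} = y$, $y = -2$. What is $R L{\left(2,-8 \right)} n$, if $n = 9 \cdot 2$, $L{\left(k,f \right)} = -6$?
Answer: $3024$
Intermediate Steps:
$N{\left(s \right)} = -2$
$n = 18$
$R = -28$ ($R = 7 \left(-2 - 2\right) = 7 \left(-4\right) = -28$)
$R L{\left(2,-8 \right)} n = \left(-28\right) \left(-6\right) 18 = 168 \cdot 18 = 3024$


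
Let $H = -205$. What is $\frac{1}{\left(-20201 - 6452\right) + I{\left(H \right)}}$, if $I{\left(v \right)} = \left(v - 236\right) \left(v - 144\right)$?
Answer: $\frac{1}{127256} \approx 7.8582 \cdot 10^{-6}$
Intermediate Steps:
$I{\left(v \right)} = \left(-236 + v\right) \left(-144 + v\right)$
$\frac{1}{\left(-20201 - 6452\right) + I{\left(H \right)}} = \frac{1}{\left(-20201 - 6452\right) + \left(33984 + \left(-205\right)^{2} - -77900\right)} = \frac{1}{-26653 + \left(33984 + 42025 + 77900\right)} = \frac{1}{-26653 + 153909} = \frac{1}{127256}$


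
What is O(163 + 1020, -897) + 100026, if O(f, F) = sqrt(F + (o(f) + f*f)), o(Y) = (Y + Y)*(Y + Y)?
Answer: 100026 + 2*sqrt(1749137) ≈ 1.0267e+5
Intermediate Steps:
o(Y) = 4*Y**2 (o(Y) = (2*Y)*(2*Y) = 4*Y**2)
O(f, F) = sqrt(F + 5*f**2) (O(f, F) = sqrt(F + (4*f**2 + f*f)) = sqrt(F + (4*f**2 + f**2)) = sqrt(F + 5*f**2))
O(163 + 1020, -897) + 100026 = sqrt(-897 + 5*(163 + 1020)**2) + 100026 = sqrt(-897 + 5*1183**2) + 100026 = sqrt(-897 + 5*1399489) + 100026 = sqrt(-897 + 6997445) + 100026 = sqrt(6996548) + 100026 = 2*sqrt(1749137) + 100026 = 100026 + 2*sqrt(1749137)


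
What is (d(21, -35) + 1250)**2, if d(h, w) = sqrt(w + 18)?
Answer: (1250 + I*sqrt(17))**2 ≈ 1.5625e+6 + 1.031e+4*I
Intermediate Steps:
d(h, w) = sqrt(18 + w)
(d(21, -35) + 1250)**2 = (sqrt(18 - 35) + 1250)**2 = (sqrt(-17) + 1250)**2 = (I*sqrt(17) + 1250)**2 = (1250 + I*sqrt(17))**2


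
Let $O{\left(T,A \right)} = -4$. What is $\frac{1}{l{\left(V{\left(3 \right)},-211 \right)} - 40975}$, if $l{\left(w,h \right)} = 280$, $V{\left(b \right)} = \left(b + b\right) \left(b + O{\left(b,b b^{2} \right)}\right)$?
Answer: $- \frac{1}{40695} \approx -2.4573 \cdot 10^{-5}$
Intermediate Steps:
$V{\left(b \right)} = 2 b \left(-4 + b\right)$ ($V{\left(b \right)} = \left(b + b\right) \left(b - 4\right) = 2 b \left(-4 + b\right)$)
$\frac{1}{l{\left(V{\left(3 \right)},-211 \right)} - 40975} = \frac{1}{280 - 40975} = \frac{1}{-40695} = - \frac{1}{40695}$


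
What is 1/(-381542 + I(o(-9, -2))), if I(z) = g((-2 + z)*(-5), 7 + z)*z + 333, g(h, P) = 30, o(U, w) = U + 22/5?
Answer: -1/381347 ≈ -2.6223e-6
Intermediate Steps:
o(U, w) = 22/5 + U (o(U, w) = U + 22*(1/5) = U + 22/5 = 22/5 + U)
I(z) = 333 + 30*z (I(z) = 30*z + 333 = 333 + 30*z)
1/(-381542 + I(o(-9, -2))) = 1/(-381542 + (333 + 30*(22/5 - 9))) = 1/(-381542 + (333 + 30*(-23/5))) = 1/(-381542 + (333 - 138)) = 1/(-381542 + 195) = 1/(-381347) = -1/381347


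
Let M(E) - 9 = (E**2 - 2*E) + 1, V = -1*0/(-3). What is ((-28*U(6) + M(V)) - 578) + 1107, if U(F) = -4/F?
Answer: 1673/3 ≈ 557.67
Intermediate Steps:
V = 0 (V = 0*(-1/3) = 0)
M(E) = 10 + E**2 - 2*E (M(E) = 9 + ((E**2 - 2*E) + 1) = 9 + (1 + E**2 - 2*E) = 10 + E**2 - 2*E)
((-28*U(6) + M(V)) - 578) + 1107 = ((-(-112)/6 + (10 + 0**2 - 2*0)) - 578) + 1107 = ((-(-112)/6 + (10 + 0 + 0)) - 578) + 1107 = ((-28*(-2/3) + 10) - 578) + 1107 = ((56/3 + 10) - 578) + 1107 = (86/3 - 578) + 1107 = -1648/3 + 1107 = 1673/3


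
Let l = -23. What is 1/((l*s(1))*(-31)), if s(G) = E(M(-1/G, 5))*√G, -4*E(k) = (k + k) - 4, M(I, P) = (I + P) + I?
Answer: -2/713 ≈ -0.0028051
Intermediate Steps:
M(I, P) = P + 2*I
E(k) = 1 - k/2 (E(k) = -((k + k) - 4)/4 = -(2*k - 4)/4 = -(-4 + 2*k)/4 = 1 - k/2)
s(G) = √G*(-3/2 + 1/G) (s(G) = (1 - (5 + 2*(-1/G))/2)*√G = (1 - (5 - 2/G)/2)*√G = (1 + (-5/2 + 1/G))*√G = (-3/2 + 1/G)*√G = √G*(-3/2 + 1/G))
1/((l*s(1))*(-31)) = 1/(-23*(2 - 3*1)/(2*√1)*(-31)) = 1/(-23*(2 - 3)/2*(-31)) = 1/(-23*(-1)/2*(-31)) = 1/(-23*(-½)*(-31)) = 1/((23/2)*(-31)) = 1/(-713/2) = -2/713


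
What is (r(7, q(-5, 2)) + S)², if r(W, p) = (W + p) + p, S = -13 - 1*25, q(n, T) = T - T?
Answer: 961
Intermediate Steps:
q(n, T) = 0
S = -38 (S = -13 - 25 = -38)
r(W, p) = W + 2*p
(r(7, q(-5, 2)) + S)² = ((7 + 2*0) - 38)² = ((7 + 0) - 38)² = (7 - 38)² = (-31)² = 961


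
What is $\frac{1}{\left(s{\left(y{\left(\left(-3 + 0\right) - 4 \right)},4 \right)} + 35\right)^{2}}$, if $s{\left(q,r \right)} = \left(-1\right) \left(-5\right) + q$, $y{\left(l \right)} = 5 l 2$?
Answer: $\frac{1}{900} \approx 0.0011111$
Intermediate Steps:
$y{\left(l \right)} = 10 l$
$s{\left(q,r \right)} = 5 + q$
$\frac{1}{\left(s{\left(y{\left(\left(-3 + 0\right) - 4 \right)},4 \right)} + 35\right)^{2}} = \frac{1}{\left(\left(5 + 10 \left(\left(-3 + 0\right) - 4\right)\right) + 35\right)^{2}} = \frac{1}{\left(\left(5 + 10 \left(-3 - 4\right)\right) + 35\right)^{2}} = \frac{1}{\left(\left(5 + 10 \left(-7\right)\right) + 35\right)^{2}} = \frac{1}{\left(\left(5 - 70\right) + 35\right)^{2}} = \frac{1}{\left(-65 + 35\right)^{2}} = \frac{1}{\left(-30\right)^{2}} = \frac{1}{900}$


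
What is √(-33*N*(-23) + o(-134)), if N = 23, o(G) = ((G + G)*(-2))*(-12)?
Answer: 105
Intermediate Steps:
o(G) = 48*G (o(G) = ((2*G)*(-2))*(-12) = -4*G*(-12) = 48*G)
√(-33*N*(-23) + o(-134)) = √(-33*23*(-23) + 48*(-134)) = √(-759*(-23) - 6432) = √(17457 - 6432) = √11025 = 105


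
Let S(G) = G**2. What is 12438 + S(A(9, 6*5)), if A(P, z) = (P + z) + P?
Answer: 14742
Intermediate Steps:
A(P, z) = z + 2*P
12438 + S(A(9, 6*5)) = 12438 + (6*5 + 2*9)**2 = 12438 + (30 + 18)**2 = 12438 + 48**2 = 12438 + 2304 = 14742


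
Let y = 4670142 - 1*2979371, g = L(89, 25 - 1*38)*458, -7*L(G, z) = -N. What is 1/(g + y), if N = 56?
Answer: 1/1694435 ≈ 5.9017e-7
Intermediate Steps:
L(G, z) = 8 (L(G, z) = -(-1)*56/7 = -1/7*(-56) = 8)
g = 3664 (g = 8*458 = 3664)
y = 1690771 (y = 4670142 - 2979371 = 1690771)
1/(g + y) = 1/(3664 + 1690771) = 1/1694435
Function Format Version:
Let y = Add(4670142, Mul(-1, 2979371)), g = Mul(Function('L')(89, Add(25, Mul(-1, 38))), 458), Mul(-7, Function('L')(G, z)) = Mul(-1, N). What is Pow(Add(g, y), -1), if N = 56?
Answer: Rational(1, 1694435) ≈ 5.9017e-7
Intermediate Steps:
Function('L')(G, z) = 8 (Function('L')(G, z) = Mul(Rational(-1, 7), Mul(-1, 56)) = Mul(Rational(-1, 7), -56) = 8)
g = 3664 (g = Mul(8, 458) = 3664)
y = 1690771 (y = Add(4670142, -2979371) = 1690771)
Pow(Add(g, y), -1) = Pow(Add(3664, 1690771), -1) = Pow(1694435, -1) = Rational(1, 1694435)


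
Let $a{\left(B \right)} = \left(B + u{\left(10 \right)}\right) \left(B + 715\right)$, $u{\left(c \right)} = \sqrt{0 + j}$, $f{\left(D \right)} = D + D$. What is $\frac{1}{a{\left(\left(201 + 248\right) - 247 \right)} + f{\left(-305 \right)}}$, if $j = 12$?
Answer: $\frac{46156}{8518982677} - \frac{917 \sqrt{3}}{17037965354} \approx 5.3248 \cdot 10^{-6}$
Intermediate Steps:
$f{\left(D \right)} = 2 D$
$u{\left(c \right)} = 2 \sqrt{3}$ ($u{\left(c \right)} = \sqrt{0 + 12} = \sqrt{12} = 2 \sqrt{3}$)
$a{\left(B \right)} = \left(715 + B\right) \left(B + 2 \sqrt{3}\right)$ ($a{\left(B \right)} = \left(B + 2 \sqrt{3}\right) \left(B + 715\right) = \left(B + 2 \sqrt{3}\right) \left(715 + B\right) = \left(715 + B\right) \left(B + 2 \sqrt{3}\right)$)
$\frac{1}{a{\left(\left(201 + 248\right) - 247 \right)} + f{\left(-305 \right)}} = \frac{1}{\left(\left(\left(201 + 248\right) - 247\right)^{2} + 715 \left(\left(201 + 248\right) - 247\right) + 1430 \sqrt{3} + 2 \left(\left(201 + 248\right) - 247\right) \sqrt{3}\right) + 2 \left(-305\right)} = \frac{1}{\left(\left(449 - 247\right)^{2} + 715 \left(449 - 247\right) + 1430 \sqrt{3} + 2 \left(449 - 247\right) \sqrt{3}\right) - 610} = \frac{1}{\left(202^{2} + 715 \cdot 202 + 1430 \sqrt{3} + 2 \cdot 202 \sqrt{3}\right) - 610} = \frac{1}{\left(40804 + 144430 + 1430 \sqrt{3} + 404 \sqrt{3}\right) - 610} = \frac{1}{\left(185234 + 1834 \sqrt{3}\right) - 610} = \frac{1}{184624 + 1834 \sqrt{3}}$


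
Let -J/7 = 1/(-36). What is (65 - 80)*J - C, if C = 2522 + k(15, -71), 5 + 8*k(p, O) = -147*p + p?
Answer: -54013/24 ≈ -2250.5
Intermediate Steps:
k(p, O) = -5/8 - 73*p/4 (k(p, O) = -5/8 + (-147*p + p)/8 = -5/8 + (-146*p)/8 = -5/8 - 73*p/4)
J = 7/36 (J = -7/(-36) = -7*(-1/36) = 7/36 ≈ 0.19444)
C = 17981/8 (C = 2522 + (-5/8 - 73/4*15) = 2522 + (-5/8 - 1095/4) = 2522 - 2195/8 = 17981/8 ≈ 2247.6)
(65 - 80)*J - C = (65 - 80)*(7/36) - 1*17981/8 = -15*7/36 - 17981/8 = -35/12 - 17981/8 = -54013/24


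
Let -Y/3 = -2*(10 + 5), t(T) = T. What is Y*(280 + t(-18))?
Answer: 23580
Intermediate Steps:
Y = 90 (Y = -(-6)*(10 + 5) = -(-6)*15 = -3*(-30) = 90)
Y*(280 + t(-18)) = 90*(280 - 18) = 90*262 = 23580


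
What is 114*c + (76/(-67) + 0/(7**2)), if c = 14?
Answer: 106856/67 ≈ 1594.9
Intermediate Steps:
114*c + (76/(-67) + 0/(7**2)) = 114*14 + (76/(-67) + 0/(7**2)) = 1596 + (76*(-1/67) + 0/49) = 1596 + (-76/67 + 0*(1/49)) = 1596 + (-76/67 + 0) = 1596 - 76/67 = 106856/67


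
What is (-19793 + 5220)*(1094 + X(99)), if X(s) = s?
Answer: -17385589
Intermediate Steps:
(-19793 + 5220)*(1094 + X(99)) = (-19793 + 5220)*(1094 + 99) = -14573*1193 = -17385589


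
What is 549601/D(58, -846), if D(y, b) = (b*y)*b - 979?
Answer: 549601/41510549 ≈ 0.013240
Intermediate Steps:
D(y, b) = -979 + y*b**2 (D(y, b) = y*b**2 - 979 = -979 + y*b**2)
549601/D(58, -846) = 549601/(-979 + 58*(-846)**2) = 549601/(-979 + 58*715716) = 549601/(-979 + 41511528) = 549601/41510549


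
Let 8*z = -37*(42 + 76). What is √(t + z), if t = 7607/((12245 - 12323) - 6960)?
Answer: I*√3009601681/2346 ≈ 23.384*I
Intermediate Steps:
z = -2183/4 (z = (-37*(42 + 76))/8 = (-37*118)/8 = (⅛)*(-4366) = -2183/4 ≈ -545.75)
t = -7607/7038 (t = 7607/(-78 - 6960) = 7607/(-7038) = 7607*(-1/7038) = -7607/7038 ≈ -1.0808)
√(t + z) = √(-7607/7038 - 2183/4) = √(-7697191/14076) = I*√3009601681/2346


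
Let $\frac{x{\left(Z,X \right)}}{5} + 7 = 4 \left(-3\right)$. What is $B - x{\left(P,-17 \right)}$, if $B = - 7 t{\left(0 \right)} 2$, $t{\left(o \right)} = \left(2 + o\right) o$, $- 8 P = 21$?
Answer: $95$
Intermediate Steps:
$P = - \frac{21}{8}$ ($P = \left(- \frac{1}{8}\right) 21 = - \frac{21}{8} \approx -2.625$)
$t{\left(o \right)} = o \left(2 + o\right)$
$B = 0$ ($B = - 7 \cdot 0 \left(2 + 0\right) 2 = - 7 \cdot 0 \cdot 2 \cdot 2 = \left(-7\right) 0 \cdot 2 = 0 \cdot 2 = 0$)
$x{\left(Z,X \right)} = -95$ ($x{\left(Z,X \right)} = -35 + 5 \cdot 4 \left(-3\right) = -35 + 5 \left(-12\right) = -35 - 60 = -95$)
$B - x{\left(P,-17 \right)} = 0 - -95 = 0 + 95 = 95$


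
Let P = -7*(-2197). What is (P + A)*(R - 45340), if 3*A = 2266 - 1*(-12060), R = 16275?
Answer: -1757357095/3 ≈ -5.8579e+8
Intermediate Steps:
A = 14326/3 (A = (2266 - 1*(-12060))/3 = (2266 + 12060)/3 = (⅓)*14326 = 14326/3 ≈ 4775.3)
P = 15379
(P + A)*(R - 45340) = (15379 + 14326/3)*(16275 - 45340) = (60463/3)*(-29065) = -1757357095/3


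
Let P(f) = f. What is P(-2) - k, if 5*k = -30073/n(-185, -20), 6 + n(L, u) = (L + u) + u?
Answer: -32383/1155 ≈ -28.037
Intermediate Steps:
n(L, u) = -6 + L + 2*u (n(L, u) = -6 + ((L + u) + u) = -6 + (L + 2*u) = -6 + L + 2*u)
k = 30073/1155 (k = (-30073/(-6 - 185 + 2*(-20)))/5 = (-30073/(-6 - 185 - 40))/5 = (-30073/(-231))/5 = (-30073*(-1/231))/5 = (⅕)*(30073/231) = 30073/1155 ≈ 26.037)
P(-2) - k = -2 - 1*30073/1155 = -2 - 30073/1155 = -32383/1155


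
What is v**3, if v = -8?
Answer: -512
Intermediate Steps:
v**3 = (-8)**3 = -512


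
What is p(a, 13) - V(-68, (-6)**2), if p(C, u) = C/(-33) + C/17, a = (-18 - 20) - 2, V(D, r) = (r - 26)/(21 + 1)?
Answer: -895/561 ≈ -1.5954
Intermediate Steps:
V(D, r) = -13/11 + r/22 (V(D, r) = (-26 + r)/22 = (-26 + r)*(1/22) = -13/11 + r/22)
a = -40 (a = -38 - 2 = -40)
p(C, u) = 16*C/561 (p(C, u) = C*(-1/33) + C*(1/17) = -C/33 + C/17 = 16*C/561)
p(a, 13) - V(-68, (-6)**2) = (16/561)*(-40) - (-13/11 + (1/22)*(-6)**2) = -640/561 - (-13/11 + (1/22)*36) = -640/561 - (-13/11 + 18/11) = -640/561 - 1*5/11 = -640/561 - 5/11 = -895/561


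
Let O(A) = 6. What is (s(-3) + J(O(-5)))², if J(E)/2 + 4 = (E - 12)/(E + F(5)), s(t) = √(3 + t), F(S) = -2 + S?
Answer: 784/9 ≈ 87.111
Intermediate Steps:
J(E) = -8 + 2*(-12 + E)/(3 + E) (J(E) = -8 + 2*((E - 12)/(E + (-2 + 5))) = -8 + 2*((-12 + E)/(E + 3)) = -8 + 2*((-12 + E)/(3 + E)) = -8 + 2*(-12 + E)/(3 + E))
(s(-3) + J(O(-5)))² = (√(3 - 3) + 6*(-8 - 1*6)/(3 + 6))² = (√0 + 6*(-8 - 6)/9)² = (0 + 6*(⅑)*(-14))² = (0 - 28/3)² = (-28/3)² = 784/9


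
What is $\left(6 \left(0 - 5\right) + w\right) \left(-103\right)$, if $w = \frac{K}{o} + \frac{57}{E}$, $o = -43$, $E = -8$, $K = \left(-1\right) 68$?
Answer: $\frac{1259381}{344} \approx 3661.0$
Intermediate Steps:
$K = -68$
$w = - \frac{1907}{344}$ ($w = - \frac{68}{-43} + \frac{57}{-8} = \left(-68\right) \left(- \frac{1}{43}\right) + 57 \left(- \frac{1}{8}\right) = \frac{68}{43} - \frac{57}{8} = - \frac{1907}{344} \approx -5.5436$)
$\left(6 \left(0 - 5\right) + w\right) \left(-103\right) = \left(6 \left(0 - 5\right) - \frac{1907}{344}\right) \left(-103\right) = \left(6 \left(-5\right) - \frac{1907}{344}\right) \left(-103\right) = \left(-30 - \frac{1907}{344}\right) \left(-103\right) = \left(- \frac{12227}{344}\right) \left(-103\right) = \frac{1259381}{344}$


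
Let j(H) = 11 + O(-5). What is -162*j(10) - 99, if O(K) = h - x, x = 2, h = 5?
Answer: -2367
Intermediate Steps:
O(K) = 3 (O(K) = 5 - 1*2 = 5 - 2 = 3)
j(H) = 14 (j(H) = 11 + 3 = 14)
-162*j(10) - 99 = -162*14 - 99 = -2268 - 99 = -2367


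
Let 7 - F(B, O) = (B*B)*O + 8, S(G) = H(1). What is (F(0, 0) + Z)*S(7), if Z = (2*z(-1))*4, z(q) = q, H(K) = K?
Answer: -9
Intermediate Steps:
S(G) = 1
F(B, O) = -1 - O*B² (F(B, O) = 7 - ((B*B)*O + 8) = 7 - (B²*O + 8) = 7 - (O*B² + 8) = 7 - (8 + O*B²) = 7 + (-8 - O*B²) = -1 - O*B²)
Z = -8 (Z = (2*(-1))*4 = -2*4 = -8)
(F(0, 0) + Z)*S(7) = ((-1 - 1*0*0²) - 8)*1 = ((-1 - 1*0*0) - 8)*1 = ((-1 + 0) - 8)*1 = (-1 - 8)*1 = -9*1 = -9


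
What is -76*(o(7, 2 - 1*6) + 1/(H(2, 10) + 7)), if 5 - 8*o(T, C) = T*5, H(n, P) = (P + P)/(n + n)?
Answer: 836/3 ≈ 278.67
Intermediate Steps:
H(n, P) = P/n (H(n, P) = (2*P)/((2*n)) = (2*P)*(1/(2*n)) = P/n)
o(T, C) = 5/8 - 5*T/8 (o(T, C) = 5/8 - T*5/8 = 5/8 - 5*T/8)
-76*(o(7, 2 - 1*6) + 1/(H(2, 10) + 7)) = -76*((5/8 - 5/8*7) + 1/(10/2 + 7)) = -76*((5/8 - 35/8) + 1/(10*(1/2) + 7)) = -76*(-15/4 + 1/(5 + 7)) = -76*(-15/4 + 1/12) = -76*(-11/3) = 836/3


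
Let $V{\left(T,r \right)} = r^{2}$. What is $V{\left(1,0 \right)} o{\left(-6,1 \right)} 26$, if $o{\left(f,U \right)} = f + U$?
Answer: $0$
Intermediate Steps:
$o{\left(f,U \right)} = U + f$
$V{\left(1,0 \right)} o{\left(-6,1 \right)} 26 = 0^{2} \left(1 - 6\right) 26 = 0 \left(-5\right) 26 = 0 \cdot 26 = 0$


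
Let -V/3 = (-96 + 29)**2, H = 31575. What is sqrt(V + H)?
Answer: 6*sqrt(503) ≈ 134.57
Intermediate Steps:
V = -13467 (V = -3*(-96 + 29)**2 = -3*(-67)**2 = -3*4489 = -13467)
sqrt(V + H) = sqrt(-13467 + 31575) = sqrt(18108) = 6*sqrt(503)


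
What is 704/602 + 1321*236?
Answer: 93838908/301 ≈ 3.1176e+5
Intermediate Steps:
704/602 + 1321*236 = 704*(1/602) + 311756 = 352/301 + 311756 = 93838908/301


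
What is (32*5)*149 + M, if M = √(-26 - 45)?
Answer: 23840 + I*√71 ≈ 23840.0 + 8.4261*I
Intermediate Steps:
M = I*√71 (M = √(-71) = I*√71 ≈ 8.4261*I)
(32*5)*149 + M = (32*5)*149 + I*√71 = 160*149 + I*√71 = 23840 + I*√71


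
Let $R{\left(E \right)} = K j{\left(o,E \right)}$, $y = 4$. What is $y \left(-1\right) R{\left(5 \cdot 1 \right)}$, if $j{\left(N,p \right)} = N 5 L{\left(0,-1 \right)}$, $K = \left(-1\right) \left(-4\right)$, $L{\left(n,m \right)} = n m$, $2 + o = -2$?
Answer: $0$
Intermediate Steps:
$o = -4$ ($o = -2 - 2 = -4$)
$L{\left(n,m \right)} = m n$
$K = 4$
$j{\left(N,p \right)} = 0$ ($j{\left(N,p \right)} = N 5 \left(\left(-1\right) 0\right) = 5 N 0 = 0$)
$R{\left(E \right)} = 0$ ($R{\left(E \right)} = 4 \cdot 0 = 0$)
$y \left(-1\right) R{\left(5 \cdot 1 \right)} = 4 \left(-1\right) 0 = \left(-4\right) 0 = 0$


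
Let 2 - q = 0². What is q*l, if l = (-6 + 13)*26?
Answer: 364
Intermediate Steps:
q = 2 (q = 2 - 1*0² = 2 - 1*0 = 2 + 0 = 2)
l = 182 (l = 7*26 = 182)
q*l = 2*182 = 364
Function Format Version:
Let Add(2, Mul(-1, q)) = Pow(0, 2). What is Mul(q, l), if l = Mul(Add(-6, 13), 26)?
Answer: 364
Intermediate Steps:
q = 2 (q = Add(2, Mul(-1, Pow(0, 2))) = Add(2, Mul(-1, 0)) = Add(2, 0) = 2)
l = 182 (l = Mul(7, 26) = 182)
Mul(q, l) = Mul(2, 182) = 364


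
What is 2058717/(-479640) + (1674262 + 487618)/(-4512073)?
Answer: -3442001837847/721390231240 ≈ -4.7713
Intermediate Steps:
2058717/(-479640) + (1674262 + 487618)/(-4512073) = 2058717*(-1/479640) + 2161880*(-1/4512073) = -686239/159880 - 2161880/4512073 = -3442001837847/721390231240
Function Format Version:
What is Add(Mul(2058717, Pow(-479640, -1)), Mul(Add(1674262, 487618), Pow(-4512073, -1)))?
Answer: Rational(-3442001837847, 721390231240) ≈ -4.7713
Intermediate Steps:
Add(Mul(2058717, Pow(-479640, -1)), Mul(Add(1674262, 487618), Pow(-4512073, -1))) = Add(Mul(2058717, Rational(-1, 479640)), Mul(2161880, Rational(-1, 4512073))) = Add(Rational(-686239, 159880), Rational(-2161880, 4512073)) = Rational(-3442001837847, 721390231240)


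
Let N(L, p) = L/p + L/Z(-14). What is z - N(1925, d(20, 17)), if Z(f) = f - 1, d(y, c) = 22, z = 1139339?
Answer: 6836279/6 ≈ 1.1394e+6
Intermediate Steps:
Z(f) = -1 + f
N(L, p) = -L/15 + L/p (N(L, p) = L/p + L/(-1 - 14) = L/p + L/(-15) = L/p + L*(-1/15) = L/p - L/15 = -L/15 + L/p)
z - N(1925, d(20, 17)) = 1139339 - (-1/15*1925 + 1925/22) = 1139339 - (-385/3 + 1925*(1/22)) = 1139339 - (-385/3 + 175/2) = 1139339 - 1*(-245/6) = 1139339 + 245/6 = 6836279/6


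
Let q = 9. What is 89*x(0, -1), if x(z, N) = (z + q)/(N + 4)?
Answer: 267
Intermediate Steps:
x(z, N) = (9 + z)/(4 + N) (x(z, N) = (z + 9)/(N + 4) = (9 + z)/(4 + N))
89*x(0, -1) = 89*((9 + 0)/(4 - 1)) = 89*(9/3) = 89*((1/3)*9) = 89*3 = 267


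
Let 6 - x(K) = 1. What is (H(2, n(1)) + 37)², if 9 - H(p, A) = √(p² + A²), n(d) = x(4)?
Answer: (46 - √29)² ≈ 1649.6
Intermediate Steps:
x(K) = 5 (x(K) = 6 - 1*1 = 6 - 1 = 5)
n(d) = 5
H(p, A) = 9 - √(A² + p²) (H(p, A) = 9 - √(p² + A²) = 9 - √(A² + p²))
(H(2, n(1)) + 37)² = ((9 - √(5² + 2²)) + 37)² = ((9 - √(25 + 4)) + 37)² = ((9 - √29) + 37)² = (46 - √29)²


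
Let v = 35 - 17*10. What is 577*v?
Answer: -77895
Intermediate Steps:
v = -135 (v = 35 - 170 = -135)
577*v = 577*(-135) = -77895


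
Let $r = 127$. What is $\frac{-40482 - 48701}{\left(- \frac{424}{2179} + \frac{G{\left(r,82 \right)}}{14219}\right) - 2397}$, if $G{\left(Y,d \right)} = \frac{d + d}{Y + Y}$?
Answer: $\frac{350923201477441}{9432640551253} \approx 37.203$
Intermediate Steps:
$G{\left(Y,d \right)} = \frac{d}{Y}$ ($G{\left(Y,d \right)} = \frac{2 d}{2 Y} = 2 d \frac{1}{2 Y} = \frac{d}{Y}$)
$\frac{-40482 - 48701}{\left(- \frac{424}{2179} + \frac{G{\left(r,82 \right)}}{14219}\right) - 2397} = \frac{-40482 - 48701}{\left(- \frac{424}{2179} + \frac{82 \cdot \frac{1}{127}}{14219}\right) - 2397} = - \frac{89183}{\left(\left(-424\right) \frac{1}{2179} + 82 \cdot \frac{1}{127} \cdot \frac{1}{14219}\right) - 2397} = - \frac{89183}{\left(- \frac{424}{2179} + \frac{82}{127} \cdot \frac{1}{14219}\right) - 2397} = - \frac{89183}{\left(- \frac{424}{2179} + \frac{82}{1805813}\right) - 2397} = - \frac{89183}{- \frac{765486034}{3934866527} - 2397} = - \frac{89183}{- \frac{9432640551253}{3934866527}} = \left(-89183\right) \left(- \frac{3934866527}{9432640551253}\right) = \frac{350923201477441}{9432640551253}$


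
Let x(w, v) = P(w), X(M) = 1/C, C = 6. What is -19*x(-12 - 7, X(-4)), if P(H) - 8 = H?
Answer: 209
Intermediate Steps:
X(M) = ⅙ (X(M) = 1/6 = ⅙)
P(H) = 8 + H
x(w, v) = 8 + w
-19*x(-12 - 7, X(-4)) = -19*(8 + (-12 - 7)) = -19*(8 - 19) = -19*(-11) = 209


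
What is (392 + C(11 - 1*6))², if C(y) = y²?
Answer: 173889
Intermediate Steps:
(392 + C(11 - 1*6))² = (392 + (11 - 1*6)²)² = (392 + (11 - 6)²)² = (392 + 5²)² = (392 + 25)² = 417² = 173889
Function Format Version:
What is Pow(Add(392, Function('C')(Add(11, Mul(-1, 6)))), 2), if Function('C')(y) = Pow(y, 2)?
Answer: 173889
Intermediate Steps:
Pow(Add(392, Function('C')(Add(11, Mul(-1, 6)))), 2) = Pow(Add(392, Pow(Add(11, Mul(-1, 6)), 2)), 2) = Pow(Add(392, Pow(Add(11, -6), 2)), 2) = Pow(Add(392, Pow(5, 2)), 2) = Pow(Add(392, 25), 2) = Pow(417, 2) = 173889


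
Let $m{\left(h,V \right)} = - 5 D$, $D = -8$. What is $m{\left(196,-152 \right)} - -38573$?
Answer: $38613$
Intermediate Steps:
$m{\left(h,V \right)} = 40$ ($m{\left(h,V \right)} = \left(-5\right) \left(-8\right) = 40$)
$m{\left(196,-152 \right)} - -38573 = 40 - -38573 = 40 + 38573 = 38613$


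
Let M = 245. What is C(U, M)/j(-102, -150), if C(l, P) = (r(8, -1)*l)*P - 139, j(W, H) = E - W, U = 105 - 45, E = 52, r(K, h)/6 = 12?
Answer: 1058261/154 ≈ 6871.8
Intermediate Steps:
r(K, h) = 72 (r(K, h) = 6*12 = 72)
U = 60
j(W, H) = 52 - W
C(l, P) = -139 + 72*P*l (C(l, P) = (72*l)*P - 139 = 72*P*l - 139 = -139 + 72*P*l)
C(U, M)/j(-102, -150) = (-139 + 72*245*60)/(52 - 1*(-102)) = (-139 + 1058400)/(52 + 102) = 1058261/154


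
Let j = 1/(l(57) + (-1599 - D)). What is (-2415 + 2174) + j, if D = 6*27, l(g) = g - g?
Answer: -424402/1761 ≈ -241.00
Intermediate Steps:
l(g) = 0
D = 162
j = -1/1761 (j = 1/(0 + (-1599 - 1*162)) = 1/(0 + (-1599 - 162)) = 1/(0 - 1761) = 1/(-1761) = -1/1761 ≈ -0.00056786)
(-2415 + 2174) + j = (-2415 + 2174) - 1/1761 = -241 - 1/1761 = -424402/1761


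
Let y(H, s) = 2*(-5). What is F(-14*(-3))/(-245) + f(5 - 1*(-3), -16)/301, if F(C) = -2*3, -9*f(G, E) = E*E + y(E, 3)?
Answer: -2096/31605 ≈ -0.066319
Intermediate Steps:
y(H, s) = -10
f(G, E) = 10/9 - E²/9 (f(G, E) = -(E*E - 10)/9 = -(E² - 10)/9 = -(-10 + E²)/9 = 10/9 - E²/9)
F(C) = -6
F(-14*(-3))/(-245) + f(5 - 1*(-3), -16)/301 = -6/(-245) + (10/9 - ⅑*(-16)²)/301 = -6*(-1/245) + (10/9 - ⅑*256)*(1/301) = 6/245 + (10/9 - 256/9)*(1/301) = 6/245 - 82/3*1/301 = 6/245 - 82/903 = -2096/31605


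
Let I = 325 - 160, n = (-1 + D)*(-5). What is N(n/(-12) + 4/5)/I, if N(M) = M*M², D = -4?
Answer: -41503/3240000 ≈ -0.012810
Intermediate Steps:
n = 25 (n = (-1 - 4)*(-5) = -5*(-5) = 25)
I = 165
N(M) = M³
N(n/(-12) + 4/5)/I = (25/(-12) + 4/5)³/165 = (25*(-1/12) + 4*(⅕))³*(1/165) = (-25/12 + ⅘)³*(1/165) = (-77/60)³*(1/165) = -456533/216000*1/165 = -41503/3240000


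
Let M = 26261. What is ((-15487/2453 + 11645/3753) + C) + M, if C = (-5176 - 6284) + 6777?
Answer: 198619862476/9206109 ≈ 21575.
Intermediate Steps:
C = -4683 (C = -11460 + 6777 = -4683)
((-15487/2453 + 11645/3753) + C) + M = ((-15487/2453 + 11645/3753) - 4683) + 26261 = (-29557526/9206109 - 4683) + 26261 = -43141765973/9206109 + 26261 = 198619862476/9206109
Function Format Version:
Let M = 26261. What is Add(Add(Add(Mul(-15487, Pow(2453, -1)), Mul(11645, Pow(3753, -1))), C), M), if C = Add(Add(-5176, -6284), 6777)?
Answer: Rational(198619862476, 9206109) ≈ 21575.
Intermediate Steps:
C = -4683 (C = Add(-11460, 6777) = -4683)
Add(Add(Add(Mul(-15487, Pow(2453, -1)), Mul(11645, Pow(3753, -1))), C), M) = Add(Add(Add(Mul(-15487, Pow(2453, -1)), Mul(11645, Pow(3753, -1))), -4683), 26261) = Add(Add(Add(Mul(-15487, Rational(1, 2453)), Mul(11645, Rational(1, 3753))), -4683), 26261) = Add(Add(Add(Rational(-15487, 2453), Rational(11645, 3753)), -4683), 26261) = Add(Add(Rational(-29557526, 9206109), -4683), 26261) = Add(Rational(-43141765973, 9206109), 26261) = Rational(198619862476, 9206109)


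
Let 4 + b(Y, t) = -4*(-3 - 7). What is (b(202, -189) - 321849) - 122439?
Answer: -444252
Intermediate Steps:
b(Y, t) = 36 (b(Y, t) = -4 - 4*(-3 - 7) = -4 - 4*(-10) = -4 + 40 = 36)
(b(202, -189) - 321849) - 122439 = (36 - 321849) - 122439 = -321813 - 122439 = -444252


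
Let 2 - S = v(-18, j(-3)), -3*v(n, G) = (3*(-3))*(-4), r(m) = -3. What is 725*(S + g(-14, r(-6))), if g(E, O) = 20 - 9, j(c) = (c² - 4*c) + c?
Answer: 18125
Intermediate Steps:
j(c) = c² - 3*c
v(n, G) = -12 (v(n, G) = -3*(-3)*(-4)/3 = -(-3)*(-4) = -⅓*36 = -12)
S = 14 (S = 2 - 1*(-12) = 2 + 12 = 14)
g(E, O) = 11
725*(S + g(-14, r(-6))) = 725*(14 + 11) = 725*25 = 18125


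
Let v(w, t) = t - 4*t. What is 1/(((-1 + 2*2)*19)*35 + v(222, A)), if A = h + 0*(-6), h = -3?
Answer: 1/2004 ≈ 0.00049900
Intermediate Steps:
A = -3 (A = -3 + 0*(-6) = -3 + 0 = -3)
v(w, t) = -3*t
1/(((-1 + 2*2)*19)*35 + v(222, A)) = 1/(((-1 + 2*2)*19)*35 - 3*(-3)) = 1/(((-1 + 4)*19)*35 + 9) = 1/((3*19)*35 + 9) = 1/(57*35 + 9) = 1/(1995 + 9) = 1/2004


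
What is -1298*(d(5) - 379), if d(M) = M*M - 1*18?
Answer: 482856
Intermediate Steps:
d(M) = -18 + M² (d(M) = M² - 18 = -18 + M²)
-1298*(d(5) - 379) = -1298*((-18 + 5²) - 379) = -1298*((-18 + 25) - 379) = -1298*(7 - 379) = -1298*(-372) = 482856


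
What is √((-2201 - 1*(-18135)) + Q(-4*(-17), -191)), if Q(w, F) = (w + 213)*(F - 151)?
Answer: 2*I*√20042 ≈ 283.14*I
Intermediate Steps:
Q(w, F) = (-151 + F)*(213 + w) (Q(w, F) = (213 + w)*(-151 + F) = (-151 + F)*(213 + w))
√((-2201 - 1*(-18135)) + Q(-4*(-17), -191)) = √((-2201 - 1*(-18135)) + (-32163 - (-604)*(-17) + 213*(-191) - (-764)*(-17))) = √((-2201 + 18135) + (-32163 - 151*68 - 40683 - 191*68)) = √(15934 + (-32163 - 10268 - 40683 - 12988)) = √(15934 - 96102) = √(-80168) = 2*I*√20042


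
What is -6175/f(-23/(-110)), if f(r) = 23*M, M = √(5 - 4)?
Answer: -6175/23 ≈ -268.48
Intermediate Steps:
M = 1 (M = √1 = 1)
f(r) = 23 (f(r) = 23*1 = 23)
-6175/f(-23/(-110)) = -6175/23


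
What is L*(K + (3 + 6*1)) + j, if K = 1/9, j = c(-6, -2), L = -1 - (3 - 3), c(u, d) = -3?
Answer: -109/9 ≈ -12.111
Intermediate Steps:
L = -1 (L = -1 - 1*0 = -1 + 0 = -1)
j = -3
K = ⅑ ≈ 0.11111
L*(K + (3 + 6*1)) + j = -(⅑ + (3 + 6*1)) - 3 = -(⅑ + (3 + 6)) - 3 = -(⅑ + 9) - 3 = -1*82/9 - 3 = -82/9 - 3 = -109/9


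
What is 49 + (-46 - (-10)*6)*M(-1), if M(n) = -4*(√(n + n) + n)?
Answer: 105 - 56*I*√2 ≈ 105.0 - 79.196*I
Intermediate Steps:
M(n) = -4*n - 4*√2*√n (M(n) = -4*(√(2*n) + n) = -4*(√2*√n + n) = -4*(n + √2*√n) = -4*n - 4*√2*√n)
49 + (-46 - (-10)*6)*M(-1) = 49 + (-46 - (-10)*6)*(-4*(-1) - 4*√2*√(-1)) = 49 + (-46 - 1*(-60))*(4 - 4*√2*I) = 49 + (-46 + 60)*(4 - 4*I*√2) = 49 + 14*(4 - 4*I*√2) = 49 + (56 - 56*I*√2) = 105 - 56*I*√2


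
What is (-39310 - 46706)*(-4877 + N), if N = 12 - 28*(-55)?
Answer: 286003200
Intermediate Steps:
N = 1552 (N = 12 + 1540 = 1552)
(-39310 - 46706)*(-4877 + N) = (-39310 - 46706)*(-4877 + 1552) = -86016*(-3325) = 286003200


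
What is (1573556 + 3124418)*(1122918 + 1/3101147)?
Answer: 16359913590398545378/3101147 ≈ 5.2754e+12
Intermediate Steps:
(1573556 + 3124418)*(1122918 + 1/3101147) = 4697974*(1122918 + 1/3101147) = 4697974*(3482333786947/3101147) = 16359913590398545378/3101147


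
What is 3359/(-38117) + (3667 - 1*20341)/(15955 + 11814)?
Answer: -104119847/151210139 ≈ -0.68858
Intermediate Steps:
3359/(-38117) + (3667 - 1*20341)/(15955 + 11814) = 3359*(-1/38117) + (3667 - 20341)/27769 = -3359/38117 - 16674*1/27769 = -3359/38117 - 2382/3967 = -104119847/151210139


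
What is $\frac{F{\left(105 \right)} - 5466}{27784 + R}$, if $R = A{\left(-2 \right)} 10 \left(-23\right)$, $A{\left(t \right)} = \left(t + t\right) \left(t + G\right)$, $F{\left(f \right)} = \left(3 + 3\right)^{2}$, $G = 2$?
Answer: $- \frac{2715}{13892} \approx -0.19544$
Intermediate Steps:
$F{\left(f \right)} = 36$ ($F{\left(f \right)} = 6^{2} = 36$)
$A{\left(t \right)} = 2 t \left(2 + t\right)$ ($A{\left(t \right)} = \left(t + t\right) \left(t + 2\right) = 2 t \left(2 + t\right)$)
$R = 0$ ($R = 2 \left(-2\right) \left(2 - 2\right) 10 \left(-23\right) = 2 \left(-2\right) 0 \cdot 10 \left(-23\right) = 0 \cdot 10 \left(-23\right) = 0 \left(-23\right) = 0$)
$\frac{F{\left(105 \right)} - 5466}{27784 + R} = \frac{36 - 5466}{27784 + 0} = - \frac{5430}{27784} = \left(-5430\right) \frac{1}{27784} = - \frac{2715}{13892}$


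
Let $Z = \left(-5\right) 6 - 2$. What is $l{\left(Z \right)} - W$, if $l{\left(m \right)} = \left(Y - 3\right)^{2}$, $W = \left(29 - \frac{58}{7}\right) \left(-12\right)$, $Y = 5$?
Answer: $\frac{1768}{7} \approx 252.57$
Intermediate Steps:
$W = - \frac{1740}{7}$ ($W = \left(29 - \frac{58}{7}\right) \left(-12\right) = \frac{145}{7} \left(-12\right) = - \frac{1740}{7} \approx -248.57$)
$Z = -32$ ($Z = -30 - 2 = -32$)
$l{\left(m \right)} = 4$ ($l{\left(m \right)} = \left(5 - 3\right)^{2} = 2^{2} = 4$)
$l{\left(Z \right)} - W = 4 - - \frac{1740}{7} = 4 + \frac{1740}{7} = \frac{1768}{7}$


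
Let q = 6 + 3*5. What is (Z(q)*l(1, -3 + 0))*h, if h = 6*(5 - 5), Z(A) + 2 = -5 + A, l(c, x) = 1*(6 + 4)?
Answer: 0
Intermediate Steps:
l(c, x) = 10 (l(c, x) = 1*10 = 10)
q = 21 (q = 6 + 15 = 21)
Z(A) = -7 + A (Z(A) = -2 + (-5 + A) = -7 + A)
h = 0 (h = 6*0 = 0)
(Z(q)*l(1, -3 + 0))*h = ((-7 + 21)*10)*0 = (14*10)*0 = 140*0 = 0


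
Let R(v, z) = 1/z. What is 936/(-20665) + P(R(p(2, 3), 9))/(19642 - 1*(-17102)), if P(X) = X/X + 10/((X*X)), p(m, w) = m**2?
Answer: -17633069/759314760 ≈ -0.023222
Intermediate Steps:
P(X) = 1 + 10/X**2 (P(X) = 1 + 10/(X**2) = 1 + 10/X**2)
936/(-20665) + P(R(p(2, 3), 9))/(19642 - 1*(-17102)) = 936/(-20665) + (1 + 10/(1/9)**2)/(19642 - 1*(-17102)) = 936*(-1/20665) + (1 + 10/9**(-2))/(19642 + 17102) = -936/20665 + (1 + 10*81)/36744 = -936/20665 + (1 + 810)*(1/36744) = -936/20665 + 811*(1/36744) = -936/20665 + 811/36744 = -17633069/759314760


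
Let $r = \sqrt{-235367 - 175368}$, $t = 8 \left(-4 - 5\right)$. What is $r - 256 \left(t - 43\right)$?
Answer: $29440 + i \sqrt{410735} \approx 29440.0 + 640.89 i$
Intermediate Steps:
$t = -72$ ($t = 8 \left(-9\right) = -72$)
$r = i \sqrt{410735}$ ($r = \sqrt{-410735} = i \sqrt{410735} \approx 640.89 i$)
$r - 256 \left(t - 43\right) = i \sqrt{410735} - 256 \left(-72 - 43\right) = i \sqrt{410735} - 256 \left(-115\right) = i \sqrt{410735} - -29440 = i \sqrt{410735} + 29440 = 29440 + i \sqrt{410735}$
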